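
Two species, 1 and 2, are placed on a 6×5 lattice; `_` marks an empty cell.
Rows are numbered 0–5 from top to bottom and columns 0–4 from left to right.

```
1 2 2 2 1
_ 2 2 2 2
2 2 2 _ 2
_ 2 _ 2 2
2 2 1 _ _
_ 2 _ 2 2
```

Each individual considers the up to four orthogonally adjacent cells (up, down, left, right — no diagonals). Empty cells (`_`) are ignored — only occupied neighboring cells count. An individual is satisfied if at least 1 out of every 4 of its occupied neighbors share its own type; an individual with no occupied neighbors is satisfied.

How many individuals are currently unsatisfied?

3

Row 0: (0,0)1 0/1 unhappy · (0,1)2 2/3 ok · (0,2)2 3/3 ok · (0,3)2 2/3 ok · (0,4)1 0/2 unhappy
Row 1: (1,1)2 3/3 ok · (1,2)2 4/4 ok · (1,3)2 3/3 ok · (1,4)2 2/3 ok
Row 2: (2,0)2 1/1 ok · (2,1)2 4/4 ok · (2,2)2 2/2 ok · (2,4)2 2/2 ok
Row 3: (3,1)2 2/2 ok · (3,3)2 1/1 ok · (3,4)2 2/2 ok
Row 4: (4,0)2 1/1 ok · (4,1)2 3/4 ok · (4,2)1 0/1 unhappy
Row 5: (5,1)2 1/1 ok · (5,3)2 1/1 ok · (5,4)2 1/1 ok
Unsatisfied: (0,0), (0,4), (4,2) — 3 in total.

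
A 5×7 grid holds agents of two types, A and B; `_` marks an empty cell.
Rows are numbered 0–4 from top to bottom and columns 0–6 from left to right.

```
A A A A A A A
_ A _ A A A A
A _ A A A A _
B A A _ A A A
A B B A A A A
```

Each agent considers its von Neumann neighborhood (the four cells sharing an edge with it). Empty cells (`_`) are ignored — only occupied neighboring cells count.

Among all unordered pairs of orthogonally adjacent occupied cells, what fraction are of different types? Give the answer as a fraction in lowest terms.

7/40

Scan each occupied cell's neighbors to the right and below so each pair is counted once.
From row 0: 0 unlike of 11 pairs (running 0/11).
From row 1: 0 unlike of 6 pairs (running 0/17).
From row 2: 1 unlike of 7 pairs (running 1/24).
From row 3: 4 unlike of 10 pairs (running 5/34).
From row 4: 2 unlike of 6 pairs (running 7/40).
Total adjacent occupied pairs: 40; unlike-type pairs: 7.
7/40 is already in lowest terms.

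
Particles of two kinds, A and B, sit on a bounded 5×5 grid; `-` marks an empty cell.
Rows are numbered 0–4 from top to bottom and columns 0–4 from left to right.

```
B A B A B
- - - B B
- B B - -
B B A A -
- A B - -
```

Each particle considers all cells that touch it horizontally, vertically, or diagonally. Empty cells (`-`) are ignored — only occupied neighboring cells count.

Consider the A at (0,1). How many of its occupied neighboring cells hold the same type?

0

Occupied neighbors of (0,1): (0,0)=B, (0,2)=B.
Same type (A): 0 of 2.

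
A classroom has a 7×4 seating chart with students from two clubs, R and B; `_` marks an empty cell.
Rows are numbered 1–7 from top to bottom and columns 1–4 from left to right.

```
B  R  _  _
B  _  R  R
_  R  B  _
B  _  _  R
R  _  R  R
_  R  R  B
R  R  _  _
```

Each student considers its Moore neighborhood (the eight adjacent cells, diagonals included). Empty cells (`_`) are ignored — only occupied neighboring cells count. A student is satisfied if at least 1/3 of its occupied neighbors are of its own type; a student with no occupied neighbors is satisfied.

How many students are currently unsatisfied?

4

(1,1)B 1/2 ok
(1,2)R 1/3 ok
(2,1)B 1/3 ok
(2,3)R 3/4 ok
(2,4)R 1/2 ok
(3,2)R 1/4 unhappy
(3,3)B 0/4 unhappy
(4,1)B 0/2 unhappy
(4,4)R 2/3 ok
(5,1)R 1/2 ok
(5,3)R 4/5 ok
(5,4)R 3/4 ok
(6,2)R 5/5 ok
(6,3)R 4/5 ok
(6,4)B 0/3 unhappy
(7,1)R 2/2 ok
(7,2)R 3/3 ok
Unsatisfied: (3,2), (3,3), (4,1), (6,4) — 4 in total.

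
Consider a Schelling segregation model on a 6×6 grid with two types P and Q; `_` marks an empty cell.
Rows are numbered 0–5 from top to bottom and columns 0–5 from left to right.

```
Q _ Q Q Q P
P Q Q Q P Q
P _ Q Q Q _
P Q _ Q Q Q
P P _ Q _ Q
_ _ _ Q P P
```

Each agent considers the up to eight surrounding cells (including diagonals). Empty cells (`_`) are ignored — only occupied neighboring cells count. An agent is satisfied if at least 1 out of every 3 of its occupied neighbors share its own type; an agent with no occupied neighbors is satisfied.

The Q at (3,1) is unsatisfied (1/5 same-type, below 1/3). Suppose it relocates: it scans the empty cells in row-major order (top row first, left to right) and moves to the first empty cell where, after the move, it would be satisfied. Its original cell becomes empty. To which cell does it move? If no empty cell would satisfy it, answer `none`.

Vacating (3,1). Empty cells in order:
  (0,1): 4/5 same-type → satisfied — stop here.

(0,1)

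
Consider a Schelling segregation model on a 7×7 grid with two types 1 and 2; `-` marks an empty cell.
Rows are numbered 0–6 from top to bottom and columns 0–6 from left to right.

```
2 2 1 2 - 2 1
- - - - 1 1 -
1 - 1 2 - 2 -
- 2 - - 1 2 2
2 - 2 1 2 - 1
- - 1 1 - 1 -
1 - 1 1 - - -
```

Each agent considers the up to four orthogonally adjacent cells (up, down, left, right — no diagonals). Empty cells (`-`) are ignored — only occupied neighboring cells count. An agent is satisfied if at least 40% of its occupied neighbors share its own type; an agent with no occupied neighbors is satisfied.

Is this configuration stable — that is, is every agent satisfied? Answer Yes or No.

No

(0,0)2 1/1 ✓
(0,1)2 1/2 ✓
(0,2)1 0/2 ✗
(0,3)2 0/1 ✗
(0,5)2 0/2 ✗
(0,6)1 0/1 ✗
(1,4)1 1/1 ✓
(1,5)1 1/3 ✗
(2,0)1 0/0 ✓
(2,2)1 0/1 ✗
(2,3)2 0/1 ✗
(2,5)2 1/2 ✓
(3,1)2 0/0 ✓
(3,4)1 0/2 ✗
(3,5)2 2/3 ✓
(3,6)2 1/2 ✓
(4,0)2 0/0 ✓
(4,2)2 0/2 ✗
(4,3)1 1/3 ✗
(4,4)2 0/2 ✗
(4,6)1 0/1 ✗
(5,2)1 2/3 ✓
(5,3)1 3/3 ✓
(5,5)1 0/0 ✓
(6,0)1 0/0 ✓
(6,2)1 2/2 ✓
(6,3)1 2/2 ✓
For instance (0,2) has only 0/2 same-type neighbors, below 2/5.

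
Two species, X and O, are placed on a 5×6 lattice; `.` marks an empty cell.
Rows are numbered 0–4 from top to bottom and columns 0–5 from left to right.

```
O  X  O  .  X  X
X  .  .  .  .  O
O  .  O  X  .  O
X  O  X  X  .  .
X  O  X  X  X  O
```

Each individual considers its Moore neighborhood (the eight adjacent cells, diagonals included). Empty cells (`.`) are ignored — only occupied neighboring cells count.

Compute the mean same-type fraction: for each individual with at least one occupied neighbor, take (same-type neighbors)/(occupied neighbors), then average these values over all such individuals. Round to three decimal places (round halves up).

(0,0)O 0/2
(0,1)X 1/3
(0,2)O 0/1
(0,4)X 1/2
(0,5)X 1/2
(1,0)X 1/3
(1,5)O 1/3
(2,0)O 1/3
(2,2)O 1/4
(2,3)X 2/3
(2,5)O 1/1
(3,0)X 1/4
(3,1)O 3/7
(3,2)X 4/7
(3,3)X 5/6
(4,0)X 1/3
(4,1)O 1/5
(4,2)X 3/5
(4,3)X 4/4
(4,4)X 2/3
(4,5)O 0/1
Sum over 21 individuals: 0/2 + 1/3 + 0/1 + 1/2 + 1/2 + 1/3 + 1/3 + 1/3 + 1/4 + 2/3 + 1/1 + 1/4 + 3/7 + 4/7 + 5/6 + 1/3 + 1/5 + 3/5 + 4/4 + 2/3 + 0/1 = 137/15; mean = 137/15 ÷ 21 = 137/315 = 0.434920… → 0.435.

0.435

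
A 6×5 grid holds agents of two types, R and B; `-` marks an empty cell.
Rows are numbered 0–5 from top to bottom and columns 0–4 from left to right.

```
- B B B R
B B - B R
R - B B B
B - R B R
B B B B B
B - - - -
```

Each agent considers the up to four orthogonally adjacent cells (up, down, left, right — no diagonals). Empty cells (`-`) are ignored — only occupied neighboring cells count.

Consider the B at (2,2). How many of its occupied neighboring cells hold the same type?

1

Occupied neighbors of (2,2): (3,2)=R, (2,3)=B.
Same type (B): 1 of 2.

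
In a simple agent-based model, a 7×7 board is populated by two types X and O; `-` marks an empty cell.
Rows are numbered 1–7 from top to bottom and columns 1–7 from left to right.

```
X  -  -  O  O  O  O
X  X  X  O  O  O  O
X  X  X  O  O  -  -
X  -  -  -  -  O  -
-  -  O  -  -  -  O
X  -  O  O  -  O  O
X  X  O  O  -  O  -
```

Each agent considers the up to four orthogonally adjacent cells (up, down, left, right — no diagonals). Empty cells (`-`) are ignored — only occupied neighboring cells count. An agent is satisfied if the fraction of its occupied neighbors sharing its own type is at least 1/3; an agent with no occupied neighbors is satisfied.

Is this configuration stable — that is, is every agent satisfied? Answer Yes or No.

(1,1)X 1/1 satisfied
(1,4)O 2/2 satisfied
(1,5)O 3/3 satisfied
(1,6)O 3/3 satisfied
(1,7)O 2/2 satisfied
(2,1)X 3/3 satisfied
(2,2)X 3/3 satisfied
(2,3)X 2/3 satisfied
(2,4)O 3/4 satisfied
(2,5)O 4/4 satisfied
(2,6)O 3/3 satisfied
(2,7)O 2/2 satisfied
(3,1)X 3/3 satisfied
(3,2)X 3/3 satisfied
(3,3)X 2/3 satisfied
(3,4)O 2/3 satisfied
(3,5)O 2/2 satisfied
(4,1)X 1/1 satisfied
(4,6)O 0/0 satisfied
(5,3)O 1/1 satisfied
(5,7)O 1/1 satisfied
(6,1)X 1/1 satisfied
(6,3)O 3/3 satisfied
(6,4)O 2/2 satisfied
(6,6)O 2/2 satisfied
(6,7)O 2/2 satisfied
(7,1)X 2/2 satisfied
(7,2)X 1/2 satisfied
(7,3)O 2/3 satisfied
(7,4)O 2/2 satisfied
(7,6)O 1/1 satisfied
All meet the threshold, so the configuration is stable.

Yes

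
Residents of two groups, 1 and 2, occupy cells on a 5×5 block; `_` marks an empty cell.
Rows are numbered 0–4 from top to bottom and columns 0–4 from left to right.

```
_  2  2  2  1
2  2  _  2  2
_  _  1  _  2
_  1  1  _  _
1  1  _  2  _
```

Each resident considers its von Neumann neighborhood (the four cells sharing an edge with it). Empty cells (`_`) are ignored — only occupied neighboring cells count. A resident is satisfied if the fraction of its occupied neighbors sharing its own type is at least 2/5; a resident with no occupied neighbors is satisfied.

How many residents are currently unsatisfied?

Row 0: (0,1)2 2/2 ✓ · (0,2)2 2/2 ✓ · (0,3)2 2/3 ✓ · (0,4)1 0/2 ✗
Row 1: (1,0)2 1/1 ✓ · (1,1)2 2/2 ✓ · (1,3)2 2/2 ✓ · (1,4)2 2/3 ✓
Row 2: (2,2)1 1/1 ✓ · (2,4)2 1/1 ✓
Row 3: (3,1)1 2/2 ✓ · (3,2)1 2/2 ✓
Row 4: (4,0)1 1/1 ✓ · (4,1)1 2/2 ✓ · (4,3)2 0/0 ✓
Unsatisfied: (0,4) — 1 in total.

1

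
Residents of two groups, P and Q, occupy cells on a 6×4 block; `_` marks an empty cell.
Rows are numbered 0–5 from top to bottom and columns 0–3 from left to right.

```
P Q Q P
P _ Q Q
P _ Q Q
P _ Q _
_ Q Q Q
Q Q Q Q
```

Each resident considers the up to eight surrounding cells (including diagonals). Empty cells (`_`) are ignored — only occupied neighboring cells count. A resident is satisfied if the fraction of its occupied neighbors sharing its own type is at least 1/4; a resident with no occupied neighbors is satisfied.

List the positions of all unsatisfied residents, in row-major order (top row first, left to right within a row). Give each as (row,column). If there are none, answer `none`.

(0,3)

(0,0)P 1/2 ✓
(0,1)Q 2/4 ✓
(0,2)Q 3/4 ✓
(0,3)P 0/3 ✗
(1,0)P 2/3 ✓
(1,2)Q 5/6 ✓
(1,3)Q 4/5 ✓
(2,0)P 2/2 ✓
(2,2)Q 4/4 ✓
(2,3)Q 4/4 ✓
(3,0)P 1/2 ✓
(3,2)Q 5/5 ✓
(4,1)Q 5/6 ✓
(4,2)Q 6/6 ✓
(4,3)Q 4/4 ✓
(5,0)Q 2/2 ✓
(5,1)Q 4/4 ✓
(5,2)Q 5/5 ✓
(5,3)Q 3/3 ✓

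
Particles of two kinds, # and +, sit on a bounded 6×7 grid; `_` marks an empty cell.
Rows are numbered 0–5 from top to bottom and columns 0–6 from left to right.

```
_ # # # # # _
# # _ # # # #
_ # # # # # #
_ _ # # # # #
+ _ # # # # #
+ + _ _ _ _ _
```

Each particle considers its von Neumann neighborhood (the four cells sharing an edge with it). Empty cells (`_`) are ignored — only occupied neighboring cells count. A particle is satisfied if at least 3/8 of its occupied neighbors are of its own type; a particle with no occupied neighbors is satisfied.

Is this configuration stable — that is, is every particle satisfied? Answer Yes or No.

Row 0: (0,1)# 2/2 ok · (0,2)# 2/2 ok · (0,3)# 3/3 ok · (0,4)# 3/3 ok · (0,5)# 2/2 ok
Row 1: (1,0)# 1/1 ok · (1,1)# 3/3 ok · (1,3)# 3/3 ok · (1,4)# 4/4 ok · (1,5)# 4/4 ok · (1,6)# 2/2 ok
Row 2: (2,1)# 2/2 ok · (2,2)# 3/3 ok · (2,3)# 4/4 ok · (2,4)# 4/4 ok · (2,5)# 4/4 ok · (2,6)# 3/3 ok
Row 3: (3,2)# 3/3 ok · (3,3)# 4/4 ok · (3,4)# 4/4 ok · (3,5)# 4/4 ok · (3,6)# 3/3 ok
Row 4: (4,0)+ 1/1 ok · (4,2)# 2/2 ok · (4,3)# 3/3 ok · (4,4)# 3/3 ok · (4,5)# 3/3 ok · (4,6)# 2/2 ok
Row 5: (5,0)+ 2/2 ok · (5,1)+ 1/1 ok
All meet the threshold, so the configuration is stable.

Yes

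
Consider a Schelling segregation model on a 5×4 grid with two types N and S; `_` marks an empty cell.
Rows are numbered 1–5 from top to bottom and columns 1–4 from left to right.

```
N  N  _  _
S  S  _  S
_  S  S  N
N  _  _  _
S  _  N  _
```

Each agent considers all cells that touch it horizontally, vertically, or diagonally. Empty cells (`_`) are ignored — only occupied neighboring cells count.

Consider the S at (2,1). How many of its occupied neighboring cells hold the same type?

2

Occupied neighbors of (2,1): (1,1)=N, (1,2)=N, (2,2)=S, (3,2)=S.
Same type (S): 2 of 4.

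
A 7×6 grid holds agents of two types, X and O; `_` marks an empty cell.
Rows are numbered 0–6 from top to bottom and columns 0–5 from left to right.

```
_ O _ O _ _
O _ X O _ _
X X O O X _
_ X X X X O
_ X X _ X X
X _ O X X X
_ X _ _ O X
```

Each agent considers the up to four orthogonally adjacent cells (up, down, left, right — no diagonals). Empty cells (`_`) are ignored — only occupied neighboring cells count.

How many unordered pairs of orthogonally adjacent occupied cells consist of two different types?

13

Scan each occupied cell's neighbors to the right and below so each pair is counted once.
Row 0: O(0,3)–O(1,3)=  → 0/1 unlike.
Row 1: O(1,0)–X(2,0)≠ X(1,2)–O(1,3)≠ X(1,2)–O(2,2)≠ O(1,3)–O(2,3)=  → 3/4 unlike.
Row 2: X(2,0)–X(2,1)= X(2,1)–O(2,2)≠ X(2,1)–X(3,1)= O(2,2)–O(2,3)= O(2,2)–X(3,2)≠ O(2,3)–X(2,4)≠ O(2,3)–X(3,3)≠ X(2,4)–X(3,4)=  → 4/8 unlike.
Row 3: X(3,1)–X(3,2)= X(3,1)–X(4,1)= X(3,2)–X(3,3)= X(3,2)–X(4,2)= X(3,3)–X(3,4)= X(3,4)–O(3,5)≠ X(3,4)–X(4,4)= O(3,5)–X(4,5)≠  → 2/8 unlike.
Row 4: X(4,1)–X(4,2)= X(4,2)–O(5,2)≠ X(4,4)–X(4,5)= X(4,4)–X(5,4)= X(4,5)–X(5,5)=  → 1/5 unlike.
Row 5: O(5,2)–X(5,3)≠ X(5,3)–X(5,4)= X(5,4)–X(5,5)= X(5,4)–O(6,4)≠ X(5,5)–X(6,5)=  → 2/5 unlike.
Row 6: O(6,4)–X(6,5)≠  → 1/1 unlike.
Total adjacent occupied pairs: 32; unlike-type pairs: 13.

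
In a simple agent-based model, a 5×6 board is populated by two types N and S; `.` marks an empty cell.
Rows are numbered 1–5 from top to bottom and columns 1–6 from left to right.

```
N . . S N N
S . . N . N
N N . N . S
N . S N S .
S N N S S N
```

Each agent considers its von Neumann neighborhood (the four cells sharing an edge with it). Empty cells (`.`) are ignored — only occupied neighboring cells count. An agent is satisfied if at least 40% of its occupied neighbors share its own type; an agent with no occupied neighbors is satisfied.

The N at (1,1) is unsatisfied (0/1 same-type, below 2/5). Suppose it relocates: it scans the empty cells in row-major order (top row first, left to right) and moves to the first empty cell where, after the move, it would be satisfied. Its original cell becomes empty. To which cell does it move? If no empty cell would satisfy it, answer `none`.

Vacating (1,1). Empty cells in order:
  (1,2): 0/0 same-type → satisfied — stop here.

(1,2)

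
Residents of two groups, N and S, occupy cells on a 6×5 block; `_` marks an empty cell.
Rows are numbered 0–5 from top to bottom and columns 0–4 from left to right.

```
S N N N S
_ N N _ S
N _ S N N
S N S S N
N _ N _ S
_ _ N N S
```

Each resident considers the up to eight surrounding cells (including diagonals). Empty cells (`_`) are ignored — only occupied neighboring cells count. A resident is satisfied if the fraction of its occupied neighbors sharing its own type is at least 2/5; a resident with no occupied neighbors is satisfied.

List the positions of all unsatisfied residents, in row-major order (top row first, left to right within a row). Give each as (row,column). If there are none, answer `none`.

(0,0), (1,4), (2,2), (3,0)

Row 0: (0,0)S 0/2 unhappy · (0,1)N 3/4 ok · (0,2)N 4/4 ok · (0,3)N 2/4 ok · (0,4)S 1/2 ok
Row 1: (1,1)N 4/6 ok · (1,2)N 5/6 ok · (1,4)S 1/4 unhappy
Row 2: (2,0)N 2/3 ok · (2,2)S 2/6 unhappy · (2,3)N 3/7 ok · (2,4)N 2/4 ok
Row 3: (3,0)S 0/3 unhappy · (3,1)N 3/6 ok · (3,2)S 2/5 ok · (3,3)S 3/7 ok · (3,4)N 2/4 ok
Row 4: (4,0)N 1/2 ok · (4,2)N 3/5 ok · (4,4)S 2/4 ok
Row 5: (5,2)N 2/2 ok · (5,3)N 2/4 ok · (5,4)S 1/2 ok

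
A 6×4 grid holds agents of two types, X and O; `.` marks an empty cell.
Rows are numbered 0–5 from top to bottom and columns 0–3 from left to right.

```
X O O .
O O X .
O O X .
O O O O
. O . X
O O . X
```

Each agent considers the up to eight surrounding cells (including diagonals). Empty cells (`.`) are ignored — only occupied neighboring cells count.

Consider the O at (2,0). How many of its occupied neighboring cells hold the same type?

5

Occupied neighbors of (2,0): (1,0)=O, (1,1)=O, (2,1)=O, (3,0)=O, (3,1)=O.
Same type (O): 5 of 5.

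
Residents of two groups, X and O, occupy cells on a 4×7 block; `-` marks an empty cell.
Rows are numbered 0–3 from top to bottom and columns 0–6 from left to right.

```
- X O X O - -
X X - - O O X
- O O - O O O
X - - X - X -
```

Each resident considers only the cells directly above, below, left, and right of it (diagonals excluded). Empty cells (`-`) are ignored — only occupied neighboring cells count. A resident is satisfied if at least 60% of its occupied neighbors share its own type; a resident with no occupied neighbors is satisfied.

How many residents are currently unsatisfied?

8

Row 0: (0,1)X 1/2 ✗ · (0,2)O 0/2 ✗ · (0,3)X 0/2 ✗ · (0,4)O 1/2 ✗
Row 1: (1,0)X 1/1 ✓ · (1,1)X 2/3 ✓ · (1,4)O 3/3 ✓ · (1,5)O 2/3 ✓ · (1,6)X 0/2 ✗
Row 2: (2,1)O 1/2 ✗ · (2,2)O 1/1 ✓ · (2,4)O 2/2 ✓ · (2,5)O 3/4 ✓ · (2,6)O 1/2 ✗
Row 3: (3,0)X 0/0 ✓ · (3,3)X 0/0 ✓ · (3,5)X 0/1 ✗
Unsatisfied: (0,1), (0,2), (0,3), (0,4), (1,6), (2,1), (2,6), (3,5) — 8 in total.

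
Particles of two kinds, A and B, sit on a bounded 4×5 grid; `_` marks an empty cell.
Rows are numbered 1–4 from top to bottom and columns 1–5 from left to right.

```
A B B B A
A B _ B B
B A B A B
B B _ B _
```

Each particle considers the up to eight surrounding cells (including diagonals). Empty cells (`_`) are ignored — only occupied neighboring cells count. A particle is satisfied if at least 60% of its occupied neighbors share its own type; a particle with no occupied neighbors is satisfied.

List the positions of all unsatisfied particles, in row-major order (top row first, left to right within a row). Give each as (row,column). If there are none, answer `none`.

(1,1), (1,2), (1,5), (2,1), (2,2), (3,2), (3,4)

(1,1)A 1/3 ✗
(1,2)B 2/4 ✗
(1,3)B 4/4 ✓
(1,4)B 3/4 ✓
(1,5)A 0/3 ✗
(2,1)A 2/5 ✗
(2,2)B 4/7 ✗
(2,4)B 5/7 ✓
(2,5)B 3/5 ✓
(3,1)B 3/5 ✓
(3,2)A 1/6 ✗
(3,3)B 4/6 ✓
(3,4)A 0/5 ✗
(3,5)B 3/4 ✓
(4,1)B 2/3 ✓
(4,2)B 3/4 ✓
(4,4)B 2/3 ✓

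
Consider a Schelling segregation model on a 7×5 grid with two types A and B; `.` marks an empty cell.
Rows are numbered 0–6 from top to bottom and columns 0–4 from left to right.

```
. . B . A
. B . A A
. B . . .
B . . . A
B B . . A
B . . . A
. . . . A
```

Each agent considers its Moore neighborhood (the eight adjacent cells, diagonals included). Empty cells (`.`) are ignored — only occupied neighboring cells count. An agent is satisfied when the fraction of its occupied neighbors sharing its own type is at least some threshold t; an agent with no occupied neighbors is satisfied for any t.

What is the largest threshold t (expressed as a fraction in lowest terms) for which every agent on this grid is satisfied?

1/2

(0,2)B 1/2
(0,4)A 2/2
(1,1)B 2/2
(1,3)A 2/3
(1,4)A 2/2
(2,1)B 2/2
(3,0)B 3/3
(3,4)A 1/1
(4,0)B 3/3
(4,1)B 3/3
(4,4)A 2/2
(5,0)B 2/2
(5,4)A 2/2
(6,4)A 1/1
The smallest same-type fraction is 1/2 at (0,2), which reduces to 1/2. Any threshold above that leaves this agent unsatisfied.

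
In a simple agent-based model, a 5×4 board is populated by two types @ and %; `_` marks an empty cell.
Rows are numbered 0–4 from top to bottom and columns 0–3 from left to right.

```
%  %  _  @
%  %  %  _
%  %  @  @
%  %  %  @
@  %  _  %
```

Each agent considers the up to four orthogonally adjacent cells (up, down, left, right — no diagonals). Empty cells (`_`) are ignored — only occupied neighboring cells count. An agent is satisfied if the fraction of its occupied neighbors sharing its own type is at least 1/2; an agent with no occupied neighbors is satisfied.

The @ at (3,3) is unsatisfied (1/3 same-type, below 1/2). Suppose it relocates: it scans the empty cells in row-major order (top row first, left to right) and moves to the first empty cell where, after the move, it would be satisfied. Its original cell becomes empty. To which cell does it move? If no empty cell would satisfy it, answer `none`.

(1,3)

Vacating (3,3). Empty cells in order:
  (0,2): 1/3 same-type → still unsatisfied.
  (1,3): 2/3 same-type → satisfied — stop here.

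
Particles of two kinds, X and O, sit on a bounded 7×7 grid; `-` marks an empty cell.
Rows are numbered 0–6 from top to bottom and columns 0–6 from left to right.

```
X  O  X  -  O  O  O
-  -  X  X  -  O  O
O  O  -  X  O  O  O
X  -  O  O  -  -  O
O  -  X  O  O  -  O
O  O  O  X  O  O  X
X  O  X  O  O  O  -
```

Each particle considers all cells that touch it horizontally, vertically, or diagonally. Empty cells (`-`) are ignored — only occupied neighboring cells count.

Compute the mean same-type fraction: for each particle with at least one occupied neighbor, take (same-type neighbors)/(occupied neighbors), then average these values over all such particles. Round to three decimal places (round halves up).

Row 0: (0,0)X 0/1 · (0,1)O 0/3 · (0,2)X 2/3 · (0,4)O 2/3 · (0,5)O 4/4 · (0,6)O 3/3
Row 1: (1,2)X 3/5 · (1,3)X 3/5 · (1,5)O 7/7 · (1,6)O 5/5
Row 2: (2,0)O 1/2 · (2,1)O 2/4 · (2,3)X 2/5 · (2,4)O 3/5 · (2,5)O 5/5 · (2,6)O 4/4
Row 3: (3,0)X 0/3 · (3,2)O 3/5 · (3,3)O 4/6 · (3,6)O 3/3
Row 4: (4,0)O 2/3 · (4,2)X 1/6 · (4,3)O 5/7 · (4,4)O 4/5 · (4,6)O 2/3
Row 5: (5,0)O 3/4 · (5,1)O 4/7 · (5,2)O 4/7 · (5,3)X 2/8 · (5,4)O 6/7 · (5,5)O 5/6 · (5,6)X 0/3
Row 6: (6,0)X 0/3 · (6,1)O 3/5 · (6,2)X 1/5 · (6,3)O 3/5 · (6,4)O 4/5 · (6,5)O 3/4
Sum over 38 particles: 0/1 + 0/3 + 2/3 + 2/3 + 4/4 + 3/3 + 3/5 + 3/5 + 7/7 + 5/5 + 1/2 + 2/4 + 2/5 + 3/5 + 5/5 + 4/4 + 0/3 + 3/5 + 4/6 + 3/3 + 2/3 + 1/6 + 5/7 + 4/5 + 2/3 + 3/4 + 4/7 + 4/7 + 2/8 + 6/7 + 5/6 + 0/3 + 0/3 + 3/5 + 1/5 + 3/5 + 4/5 + 3/4 = 9491/420; mean = 9491/420 ÷ 38 = 9491/15960 = 0.594674… → 0.595.

0.595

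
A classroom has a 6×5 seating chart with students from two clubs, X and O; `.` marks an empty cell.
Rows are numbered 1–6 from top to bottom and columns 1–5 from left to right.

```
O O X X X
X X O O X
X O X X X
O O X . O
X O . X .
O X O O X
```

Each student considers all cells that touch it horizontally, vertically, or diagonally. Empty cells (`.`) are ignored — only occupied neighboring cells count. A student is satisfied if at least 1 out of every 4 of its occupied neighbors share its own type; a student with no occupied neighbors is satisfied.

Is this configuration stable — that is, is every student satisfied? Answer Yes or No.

Row 1: (1,1)O 1/3 satisfied · (1,2)O 2/5 satisfied · (1,3)X 2/5 satisfied · (1,4)X 3/5 satisfied · (1,5)X 2/3 satisfied
Row 2: (2,1)X 2/5 satisfied · (2,2)X 4/8 satisfied · (2,3)O 3/8 satisfied · (2,4)O 1/8 not · (2,5)X 4/5 satisfied
Row 3: (3,1)X 2/5 satisfied · (3,2)O 3/8 satisfied · (3,3)X 3/7 satisfied · (3,4)X 4/7 satisfied · (3,5)X 2/4 satisfied
Row 4: (4,1)O 3/5 satisfied · (4,2)O 3/7 satisfied · (4,3)X 3/6 satisfied · (4,5)O 0/3 not
Row 5: (5,1)X 1/5 not · (5,2)O 4/7 satisfied · (5,4)X 2/5 satisfied
Row 6: (6,1)O 1/3 satisfied · (6,2)X 1/4 satisfied · (6,3)O 2/4 satisfied · (6,4)O 1/3 satisfied · (6,5)X 1/2 satisfied
For instance (2,4) has only 1/8 same-type neighbors, below 1/4.

No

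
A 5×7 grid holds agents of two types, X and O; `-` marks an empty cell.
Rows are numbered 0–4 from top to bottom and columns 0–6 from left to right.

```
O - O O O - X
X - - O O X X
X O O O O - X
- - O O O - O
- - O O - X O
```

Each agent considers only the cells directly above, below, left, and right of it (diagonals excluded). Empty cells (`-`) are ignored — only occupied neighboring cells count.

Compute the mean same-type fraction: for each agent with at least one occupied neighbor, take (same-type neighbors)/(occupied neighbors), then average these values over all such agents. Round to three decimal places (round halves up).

0.760

Row 0: (0,0)O 0/1 · (0,2)O 1/1 · (0,3)O 3/3 · (0,4)O 2/2 · (0,6)X 1/1
Row 1: (1,0)X 1/2 · (1,3)O 3/3 · (1,4)O 3/4 · (1,5)X 1/2 · (1,6)X 3/3
Row 2: (2,0)X 1/2 · (2,1)O 1/2 · (2,2)O 3/3 · (2,3)O 4/4 · (2,4)O 3/3 · (2,6)X 1/2
Row 3: (3,2)O 3/3 · (3,3)O 4/4 · (3,4)O 2/2 · (3,6)O 1/2
Row 4: (4,2)O 2/2 · (4,3)O 2/2 · (4,5)X 0/1 · (4,6)O 1/2
Sum over 24 agents: 0/1 + 1/1 + 3/3 + 2/2 + 1/1 + 1/2 + 3/3 + 3/4 + 1/2 + 3/3 + 1/2 + 1/2 + 3/3 + 4/4 + 3/3 + 1/2 + 3/3 + 4/4 + 2/2 + 1/2 + 2/2 + 2/2 + 0/1 + 1/2 = 73/4; mean = 73/4 ÷ 24 = 73/96 = 0.760416… → 0.760.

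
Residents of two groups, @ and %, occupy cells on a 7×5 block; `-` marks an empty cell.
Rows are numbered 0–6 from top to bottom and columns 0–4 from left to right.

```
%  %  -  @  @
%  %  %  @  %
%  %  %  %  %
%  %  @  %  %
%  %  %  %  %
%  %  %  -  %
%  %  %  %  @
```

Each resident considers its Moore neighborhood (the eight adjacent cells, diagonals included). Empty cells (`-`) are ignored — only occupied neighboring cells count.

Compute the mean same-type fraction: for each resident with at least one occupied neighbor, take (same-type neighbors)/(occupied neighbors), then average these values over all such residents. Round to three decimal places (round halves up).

0.805

Row 0: (0,0)% 3/3 · (0,1)% 4/4 · (0,3)@ 2/4 · (0,4)@ 2/3
Row 1: (1,0)% 5/5 · (1,1)% 7/7 · (1,2)% 5/7 · (1,3)@ 2/7 · (1,4)% 2/5
Row 2: (2,0)% 5/5 · (2,1)% 7/8 · (2,2)% 6/8 · (2,3)% 6/8 · (2,4)% 4/5
Row 3: (3,0)% 5/5 · (3,1)% 7/8 · (3,2)@ 0/8 · (3,3)% 7/8 · (3,4)% 5/5
Row 4: (4,0)% 5/5 · (4,1)% 7/8 · (4,2)% 6/7 · (4,3)% 6/7 · (4,4)% 4/4
Row 5: (5,0)% 5/5 · (5,1)% 8/8 · (5,2)% 7/7 · (5,4)% 3/4
Row 6: (6,0)% 3/3 · (6,1)% 5/5 · (6,2)% 4/4 · (6,3)% 3/4 · (6,4)@ 0/2
Sum over 33 residents: 3/3 + 4/4 + 2/4 + 2/3 + 5/5 + 7/7 + 5/7 + 2/7 + 2/5 + 5/5 + 7/8 + 6/8 + 6/8 + 4/5 + 5/5 + 7/8 + 0/8 + 7/8 + 5/5 + 5/5 + 7/8 + 6/7 + 6/7 + 4/4 + 5/5 + 8/8 + 7/7 + 3/4 + 3/3 + 5/5 + 4/4 + 3/4 + 0/2 = 2791/105; mean = 2791/105 ÷ 33 = 2791/3465 = 0.805483… → 0.805.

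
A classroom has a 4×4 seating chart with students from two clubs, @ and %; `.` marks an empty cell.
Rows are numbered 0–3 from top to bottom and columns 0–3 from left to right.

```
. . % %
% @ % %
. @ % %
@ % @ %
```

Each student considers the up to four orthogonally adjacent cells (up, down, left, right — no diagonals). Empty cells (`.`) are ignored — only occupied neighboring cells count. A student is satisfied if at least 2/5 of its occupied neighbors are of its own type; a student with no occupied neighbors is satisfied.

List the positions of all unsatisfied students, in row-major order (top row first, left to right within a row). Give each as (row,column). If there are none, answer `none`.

(1,0), (1,1), (2,1), (3,0), (3,1), (3,2)

(0,2)% 2/2 satisfied
(0,3)% 2/2 satisfied
(1,0)% 0/1 not
(1,1)@ 1/3 not
(1,2)% 3/4 satisfied
(1,3)% 3/3 satisfied
(2,1)@ 1/3 not
(2,2)% 2/4 satisfied
(2,3)% 3/3 satisfied
(3,0)@ 0/1 not
(3,1)% 0/3 not
(3,2)@ 0/3 not
(3,3)% 1/2 satisfied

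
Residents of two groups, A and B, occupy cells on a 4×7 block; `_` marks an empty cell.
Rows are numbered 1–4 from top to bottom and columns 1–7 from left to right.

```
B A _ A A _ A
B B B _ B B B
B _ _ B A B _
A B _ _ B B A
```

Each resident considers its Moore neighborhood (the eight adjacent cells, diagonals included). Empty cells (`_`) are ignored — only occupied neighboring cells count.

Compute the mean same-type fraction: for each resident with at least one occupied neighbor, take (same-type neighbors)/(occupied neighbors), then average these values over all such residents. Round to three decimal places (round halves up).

0.451

Row 1: (1,1)B 2/3 · (1,2)A 0/4 · (1,4)A 1/3 · (1,5)A 1/3 · (1,7)A 0/2
Row 2: (2,1)B 3/4 · (2,2)B 4/5 · (2,3)B 2/4 · (2,5)B 3/6 · (2,6)B 3/6 · (2,7)B 2/3
Row 3: (3,1)B 3/4 · (3,4)B 3/4 · (3,5)A 0/6 · (3,6)B 5/7
Row 4: (4,1)A 0/2 · (4,2)B 1/2 · (4,5)B 3/4 · (4,6)B 2/4 · (4,7)A 0/2
Sum over 20 residents: 2/3 + 0/4 + 1/3 + 1/3 + 0/2 + 3/4 + 4/5 + 2/4 + 3/6 + 3/6 + 2/3 + 3/4 + 3/4 + 0/6 + 5/7 + 0/2 + 1/2 + 3/4 + 2/4 + 0/2 = 631/70; mean = 631/70 ÷ 20 = 631/1400 = 0.450714… → 0.451.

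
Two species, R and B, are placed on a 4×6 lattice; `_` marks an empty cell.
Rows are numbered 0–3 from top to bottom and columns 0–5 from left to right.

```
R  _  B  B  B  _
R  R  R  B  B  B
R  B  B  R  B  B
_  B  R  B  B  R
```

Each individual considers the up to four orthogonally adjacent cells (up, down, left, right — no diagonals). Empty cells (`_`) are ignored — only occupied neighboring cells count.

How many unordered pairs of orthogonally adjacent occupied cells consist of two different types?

14

Scan each occupied cell's neighbors to the right and below so each pair is counted once.
Row 0: R(0,0)–R(1,0)= B(0,2)–B(0,3)= B(0,2)–R(1,2)≠ B(0,3)–B(0,4)= B(0,3)–B(1,3)= B(0,4)–B(1,4)=  → 1/6 unlike.
Row 1: R(1,0)–R(1,1)= R(1,0)–R(2,0)= R(1,1)–R(1,2)= R(1,1)–B(2,1)≠ R(1,2)–B(1,3)≠ R(1,2)–B(2,2)≠ B(1,3)–B(1,4)= B(1,3)–R(2,3)≠ B(1,4)–B(1,5)= B(1,4)–B(2,4)= B(1,5)–B(2,5)=  → 4/11 unlike.
Row 2: R(2,0)–B(2,1)≠ B(2,1)–B(2,2)= B(2,1)–B(3,1)= B(2,2)–R(2,3)≠ B(2,2)–R(3,2)≠ R(2,3)–B(2,4)≠ R(2,3)–B(3,3)≠ B(2,4)–B(2,5)= B(2,4)–B(3,4)= B(2,5)–R(3,5)≠  → 6/10 unlike.
Row 3: B(3,1)–R(3,2)≠ R(3,2)–B(3,3)≠ B(3,3)–B(3,4)= B(3,4)–R(3,5)≠  → 3/4 unlike.
Total adjacent occupied pairs: 31; unlike-type pairs: 14.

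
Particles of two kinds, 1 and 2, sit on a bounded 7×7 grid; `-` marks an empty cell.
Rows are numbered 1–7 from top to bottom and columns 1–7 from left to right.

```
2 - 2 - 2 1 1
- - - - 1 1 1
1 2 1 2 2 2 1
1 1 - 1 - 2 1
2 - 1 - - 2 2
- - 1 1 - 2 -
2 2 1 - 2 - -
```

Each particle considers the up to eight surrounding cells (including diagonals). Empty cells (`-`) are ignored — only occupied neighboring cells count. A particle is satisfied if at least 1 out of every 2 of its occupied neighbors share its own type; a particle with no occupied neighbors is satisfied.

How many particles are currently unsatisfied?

(1,1)2 0/0 satisfied
(1,3)2 0/0 satisfied
(1,5)2 0/3 not
(1,6)1 4/5 satisfied
(1,7)1 3/3 satisfied
(2,5)1 2/6 not
(2,6)1 5/8 satisfied
(2,7)1 4/5 satisfied
(3,1)1 2/3 satisfied
(3,2)2 0/4 not
(3,3)1 2/4 satisfied
(3,4)2 1/4 not
(3,5)2 3/6 satisfied
(3,6)2 2/7 not
(3,7)1 3/5 satisfied
(4,1)1 2/4 satisfied
(4,2)1 4/6 satisfied
(4,4)1 2/4 satisfied
(4,6)2 4/6 satisfied
(4,7)1 1/5 not
(5,1)2 0/2 not
(5,3)1 4/4 satisfied
(5,6)2 3/4 satisfied
(5,7)2 3/4 satisfied
(6,3)1 3/4 satisfied
(6,4)1 3/4 satisfied
(6,6)2 3/3 satisfied
(7,1)2 1/1 satisfied
(7,2)2 1/3 not
(7,3)1 2/3 satisfied
(7,5)2 1/2 satisfied
Unsatisfied: (1,5), (2,5), (3,2), (3,4), (3,6), (4,7), (5,1), (7,2) — 8 in total.

8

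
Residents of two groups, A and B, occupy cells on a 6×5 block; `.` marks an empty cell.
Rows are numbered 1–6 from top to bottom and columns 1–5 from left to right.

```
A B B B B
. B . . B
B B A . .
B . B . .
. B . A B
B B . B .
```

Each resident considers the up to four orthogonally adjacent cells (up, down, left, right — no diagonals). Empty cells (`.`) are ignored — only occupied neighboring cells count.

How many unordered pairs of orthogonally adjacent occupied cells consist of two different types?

Scan each occupied cell's neighbors to the right and below so each pair is counted once.
Row 1: A(1,1)–B(1,2)≠ B(1,2)–B(1,3)= B(1,2)–B(2,2)= B(1,3)–B(1,4)= B(1,4)–B(1,5)= B(1,5)–B(2,5)=  → 1/6 unlike.
Row 2: B(2,2)–B(3,2)=  → 0/1 unlike.
Row 3: B(3,1)–B(3,2)= B(3,1)–B(4,1)= B(3,2)–A(3,3)≠ A(3,3)–B(4,3)≠  → 2/4 unlike.
Row 5: B(5,2)–B(6,2)= A(5,4)–B(5,5)≠ A(5,4)–B(6,4)≠  → 2/3 unlike.
Row 6: B(6,1)–B(6,2)=  → 0/1 unlike.
Total adjacent occupied pairs: 15; unlike-type pairs: 5.

5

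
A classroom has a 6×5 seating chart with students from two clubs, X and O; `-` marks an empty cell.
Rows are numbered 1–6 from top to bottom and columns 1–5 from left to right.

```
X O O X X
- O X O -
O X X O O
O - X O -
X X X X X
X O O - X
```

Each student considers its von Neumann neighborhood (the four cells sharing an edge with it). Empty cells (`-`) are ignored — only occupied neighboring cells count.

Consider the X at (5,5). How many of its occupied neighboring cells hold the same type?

2

Occupied neighbors of (5,5): (6,5)=X, (5,4)=X.
Same type (X): 2 of 2.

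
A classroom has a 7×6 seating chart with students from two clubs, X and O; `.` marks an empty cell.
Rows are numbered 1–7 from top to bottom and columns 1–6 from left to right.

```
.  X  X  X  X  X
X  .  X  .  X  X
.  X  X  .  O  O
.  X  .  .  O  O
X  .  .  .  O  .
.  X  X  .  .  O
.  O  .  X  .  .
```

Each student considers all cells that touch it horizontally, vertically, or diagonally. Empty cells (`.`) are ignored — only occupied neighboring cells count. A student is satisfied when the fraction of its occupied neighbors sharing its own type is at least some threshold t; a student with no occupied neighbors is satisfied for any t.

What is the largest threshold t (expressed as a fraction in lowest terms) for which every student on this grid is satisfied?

0/1

Row 1: (1,2)X 3/3 · (1,3)X 3/3 · (1,4)X 4/4 · (1,5)X 4/4 · (1,6)X 3/3
Row 2: (2,1)X 2/2 · (2,3)X 5/5 · (2,5)X 4/6 · (2,6)X 3/5
Row 3: (3,2)X 4/4 · (3,3)X 3/3 · (3,5)O 3/5 · (3,6)O 3/5
Row 4: (4,2)X 3/3 · (4,5)O 4/4 · (4,6)O 4/4
Row 5: (5,1)X 2/2 · (5,5)O 3/3
Row 6: (6,2)X 2/3 · (6,3)X 2/3 · (6,6)O 1/1
Row 7: (7,2)O 0/2 · (7,4)X 1/1
The smallest same-type fraction is 0/2 at (7,2), which reduces to 0/1. Any threshold above that leaves this student unsatisfied.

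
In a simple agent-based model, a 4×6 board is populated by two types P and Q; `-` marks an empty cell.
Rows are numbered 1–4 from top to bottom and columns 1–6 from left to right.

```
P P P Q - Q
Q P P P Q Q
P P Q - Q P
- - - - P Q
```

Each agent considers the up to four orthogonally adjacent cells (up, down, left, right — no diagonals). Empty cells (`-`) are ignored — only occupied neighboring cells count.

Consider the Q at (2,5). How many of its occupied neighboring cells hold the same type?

Occupied neighbors of (2,5): (3,5)=Q, (2,4)=P, (2,6)=Q.
Same type (Q): 2 of 3.

2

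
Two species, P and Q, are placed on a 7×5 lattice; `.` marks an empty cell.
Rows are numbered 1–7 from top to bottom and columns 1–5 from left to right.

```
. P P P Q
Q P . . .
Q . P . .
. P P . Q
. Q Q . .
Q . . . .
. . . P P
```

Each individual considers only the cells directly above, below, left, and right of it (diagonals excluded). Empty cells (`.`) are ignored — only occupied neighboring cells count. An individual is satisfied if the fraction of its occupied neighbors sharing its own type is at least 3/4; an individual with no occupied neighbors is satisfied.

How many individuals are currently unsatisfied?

8

(1,2)P 2/2 ok
(1,3)P 2/2 ok
(1,4)P 1/2 unhappy
(1,5)Q 0/1 unhappy
(2,1)Q 1/2 unhappy
(2,2)P 1/2 unhappy
(3,1)Q 1/1 ok
(3,3)P 1/1 ok
(4,2)P 1/2 unhappy
(4,3)P 2/3 unhappy
(4,5)Q 0/0 ok
(5,2)Q 1/2 unhappy
(5,3)Q 1/2 unhappy
(6,1)Q 0/0 ok
(7,4)P 1/1 ok
(7,5)P 1/1 ok
Unsatisfied: (1,4), (1,5), (2,1), (2,2), (4,2), (4,3), (5,2), (5,3) — 8 in total.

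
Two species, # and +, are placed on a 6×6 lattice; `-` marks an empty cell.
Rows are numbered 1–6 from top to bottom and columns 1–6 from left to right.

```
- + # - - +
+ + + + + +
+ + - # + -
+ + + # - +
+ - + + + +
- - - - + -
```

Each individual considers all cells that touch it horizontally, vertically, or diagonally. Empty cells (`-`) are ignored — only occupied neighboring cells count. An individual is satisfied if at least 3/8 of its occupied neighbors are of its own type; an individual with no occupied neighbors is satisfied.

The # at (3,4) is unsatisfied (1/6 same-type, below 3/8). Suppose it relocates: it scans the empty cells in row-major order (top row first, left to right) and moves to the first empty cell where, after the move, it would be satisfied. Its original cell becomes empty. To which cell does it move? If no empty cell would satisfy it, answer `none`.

Vacating (3,4). Empty cells in order:
  (1,1): 0/3 same-type → still unsatisfied.
  (1,4): 1/4 same-type → still unsatisfied.
  (1,5): 0/4 same-type → still unsatisfied.
  (3,3): 1/7 same-type → still unsatisfied.
  (3,6): 0/4 same-type → still unsatisfied.
  (4,5): 1/6 same-type → still unsatisfied.
  (5,2): 0/5 same-type → still unsatisfied.
  (6,1): 0/1 same-type → still unsatisfied.
  (6,2): 0/2 same-type → still unsatisfied.
  (6,3): 0/2 same-type → still unsatisfied.
  (6,4): 0/4 same-type → still unsatisfied.
  (6,6): 0/3 same-type → still unsatisfied.

none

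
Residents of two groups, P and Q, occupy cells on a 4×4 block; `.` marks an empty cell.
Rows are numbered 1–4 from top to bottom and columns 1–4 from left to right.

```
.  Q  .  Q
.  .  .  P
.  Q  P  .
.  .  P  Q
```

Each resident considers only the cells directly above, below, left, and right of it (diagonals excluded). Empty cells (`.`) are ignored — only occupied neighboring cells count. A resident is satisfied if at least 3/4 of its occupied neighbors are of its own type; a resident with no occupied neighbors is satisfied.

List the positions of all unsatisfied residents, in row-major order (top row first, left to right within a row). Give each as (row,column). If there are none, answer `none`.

(1,4), (2,4), (3,2), (3,3), (4,3), (4,4)

Row 1: (1,2)Q 0/0 ✓ · (1,4)Q 0/1 ✗
Row 2: (2,4)P 0/1 ✗
Row 3: (3,2)Q 0/1 ✗ · (3,3)P 1/2 ✗
Row 4: (4,3)P 1/2 ✗ · (4,4)Q 0/1 ✗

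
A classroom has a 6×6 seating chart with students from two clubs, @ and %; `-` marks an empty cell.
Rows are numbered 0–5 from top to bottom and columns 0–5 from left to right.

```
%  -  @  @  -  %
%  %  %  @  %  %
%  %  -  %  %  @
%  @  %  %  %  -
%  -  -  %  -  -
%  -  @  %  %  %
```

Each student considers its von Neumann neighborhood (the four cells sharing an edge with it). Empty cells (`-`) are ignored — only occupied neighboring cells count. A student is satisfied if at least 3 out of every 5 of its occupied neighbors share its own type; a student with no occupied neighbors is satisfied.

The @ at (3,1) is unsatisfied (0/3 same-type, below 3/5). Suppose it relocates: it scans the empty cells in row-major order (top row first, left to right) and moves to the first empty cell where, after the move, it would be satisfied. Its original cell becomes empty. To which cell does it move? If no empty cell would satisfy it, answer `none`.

none

Vacating (3,1). Empty cells in order:
  (0,1): 1/3 same-type → still unsatisfied.
  (0,4): 1/3 same-type → still unsatisfied.
  (2,2): 0/4 same-type → still unsatisfied.
  (3,5): 1/2 same-type → still unsatisfied.
  (4,1): 0/1 same-type → still unsatisfied.
  (4,2): 1/3 same-type → still unsatisfied.
  (4,4): 0/3 same-type → still unsatisfied.
  (4,5): 0/1 same-type → still unsatisfied.
  (5,1): 1/2 same-type → still unsatisfied.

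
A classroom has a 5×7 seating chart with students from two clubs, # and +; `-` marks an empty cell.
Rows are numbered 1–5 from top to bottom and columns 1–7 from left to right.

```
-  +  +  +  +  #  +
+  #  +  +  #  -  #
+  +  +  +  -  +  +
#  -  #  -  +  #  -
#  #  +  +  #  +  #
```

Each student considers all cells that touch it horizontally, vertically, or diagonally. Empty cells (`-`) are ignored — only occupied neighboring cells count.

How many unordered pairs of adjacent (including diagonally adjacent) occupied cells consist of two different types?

33

Scan each occupied cell's neighbors to the right and below (and the two forward diagonals) so each pair is counted once.
Row 1: +(1,2)–+(1,3)= +(1,2)–#(2,2)≠ +(1,2)–+(2,3)= +(1,2)–+(2,1)= +(1,3)–+(1,4)= +(1,3)–+(2,3)= +(1,3)–+(2,4)= +(1,3)–#(2,2)≠ +(1,4)–+(1,5)= +(1,4)–+(2,4)= +(1,4)–#(2,5)≠ +(1,4)–+(2,3)= +(1,5)–#(1,6)≠ +(1,5)–#(2,5)≠ +(1,5)–+(2,4)= #(1,6)–+(1,7)≠ #(1,6)–#(2,7)= #(1,6)–#(2,5)= +(1,7)–#(2,7)≠  → 7/19 unlike.
Row 2: +(2,1)–#(2,2)≠ +(2,1)–+(3,1)= +(2,1)–+(3,2)= #(2,2)–+(2,3)≠ #(2,2)–+(3,2)≠ #(2,2)–+(3,3)≠ #(2,2)–+(3,1)≠ +(2,3)–+(2,4)= +(2,3)–+(3,3)= +(2,3)–+(3,4)= +(2,3)–+(3,2)= +(2,4)–#(2,5)≠ +(2,4)–+(3,4)= +(2,4)–+(3,3)= #(2,5)–+(3,6)≠ #(2,5)–+(3,4)≠ #(2,7)–+(3,7)≠ #(2,7)–+(3,6)≠  → 10/18 unlike.
Row 3: +(3,1)–+(3,2)= +(3,1)–#(4,1)≠ +(3,2)–+(3,3)= +(3,2)–#(4,3)≠ +(3,2)–#(4,1)≠ +(3,3)–+(3,4)= +(3,3)–#(4,3)≠ +(3,4)–+(4,5)= +(3,4)–#(4,3)≠ +(3,6)–+(3,7)= +(3,6)–#(4,6)≠ +(3,6)–+(4,5)= +(3,7)–#(4,6)≠  → 7/13 unlike.
Row 4: #(4,1)–#(5,1)= #(4,1)–#(5,2)= #(4,3)–+(5,3)≠ #(4,3)–+(5,4)≠ #(4,3)–#(5,2)= +(4,5)–#(4,6)≠ +(4,5)–#(5,5)≠ +(4,5)–+(5,6)= +(4,5)–+(5,4)= #(4,6)–+(5,6)≠ #(4,6)–#(5,7)= #(4,6)–#(5,5)=  → 5/12 unlike.
Row 5: #(5,1)–#(5,2)= #(5,2)–+(5,3)≠ +(5,3)–+(5,4)= +(5,4)–#(5,5)≠ #(5,5)–+(5,6)≠ +(5,6)–#(5,7)≠  → 4/6 unlike.
Total adjacent occupied pairs: 68; unlike-type pairs: 33.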